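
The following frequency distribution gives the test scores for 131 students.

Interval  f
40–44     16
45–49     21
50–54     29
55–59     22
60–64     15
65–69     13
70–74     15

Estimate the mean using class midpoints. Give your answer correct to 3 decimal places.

Midpoints: 42, 47, 52, 57, 62, 67, 72
Σfm = 16×42 + 21×47 + 29×52 + 22×57 + 15×62 + 13×67 + 15×72 = 7302
n = Σf = 131
Mean = 7302 / 131 = 55.7405

55.740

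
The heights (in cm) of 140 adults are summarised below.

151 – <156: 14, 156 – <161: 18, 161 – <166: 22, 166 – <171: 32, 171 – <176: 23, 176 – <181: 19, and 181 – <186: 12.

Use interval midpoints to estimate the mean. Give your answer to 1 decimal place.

168.4

Midpoints: 153.5, 158.5, 163.5, 168.5, 173.5, 178.5, 183.5
Σfm = 14×153.5 + 18×158.5 + 22×163.5 + 32×168.5 + 23×173.5 + 19×178.5 + 12×183.5 = 23575
n = Σf = 140
Mean = 23575 / 140 = 168.3929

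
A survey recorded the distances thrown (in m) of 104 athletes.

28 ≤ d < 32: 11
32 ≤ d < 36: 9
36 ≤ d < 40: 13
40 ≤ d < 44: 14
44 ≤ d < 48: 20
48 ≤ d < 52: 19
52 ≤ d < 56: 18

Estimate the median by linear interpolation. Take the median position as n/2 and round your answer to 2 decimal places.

45.00

Cumulative frequencies: 11, 20, 33, 47, 67, 86, 104
n = 104; position = n/2 = 52.
This falls in the class 44 ≤ d < 48: L = 44, F = 47, f = 20, h = 4.
Median ≈ 44 + ((52 − 47) / 20) × 4 = 45.0000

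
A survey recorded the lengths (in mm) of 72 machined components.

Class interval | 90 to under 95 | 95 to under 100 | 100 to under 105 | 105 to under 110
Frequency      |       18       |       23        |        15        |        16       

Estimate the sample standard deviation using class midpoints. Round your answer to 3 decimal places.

5.481

Midpoints: 92.5, 97.5, 102.5, 107.5
n = 72, Σfm = 7165, mean = 99.5139
Σfm² = 715150
Σf(m − x̄)² = Σfm² − (Σfm)²/n = 715150 − 7165²/72 = 2132.9861
Sample variance = 2132.9861 / 71 = 30.0421
Standard deviation = √30.0421 = 5.4811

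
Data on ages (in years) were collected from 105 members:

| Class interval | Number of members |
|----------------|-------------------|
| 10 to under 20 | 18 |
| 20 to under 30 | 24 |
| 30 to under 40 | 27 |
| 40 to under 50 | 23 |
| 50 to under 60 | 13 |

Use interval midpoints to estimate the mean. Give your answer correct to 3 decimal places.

33.952

Midpoints: 15, 25, 35, 45, 55
Σfm = 18×15 + 24×25 + 27×35 + 23×45 + 13×55 = 3565
n = Σf = 105
Mean = 3565 / 105 = 33.9524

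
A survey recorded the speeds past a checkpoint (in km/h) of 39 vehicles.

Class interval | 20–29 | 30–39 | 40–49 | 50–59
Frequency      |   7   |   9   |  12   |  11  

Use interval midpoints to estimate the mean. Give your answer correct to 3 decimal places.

Midpoints: 24.5, 34.5, 44.5, 54.5
Σfm = 7×24.5 + 9×34.5 + 12×44.5 + 11×54.5 = 1615.5
n = Σf = 39
Mean = 1615.5 / 39 = 41.4231

41.423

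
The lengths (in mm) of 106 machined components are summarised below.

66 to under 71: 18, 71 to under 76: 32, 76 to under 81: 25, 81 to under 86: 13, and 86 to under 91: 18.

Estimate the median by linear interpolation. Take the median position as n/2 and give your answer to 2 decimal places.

76.60

Cumulative frequencies: 18, 50, 75, 88, 106
n = 106; position = n/2 = 53.
This falls in the class 76 to under 81: L = 76, F = 50, f = 25, h = 5.
Median ≈ 76 + ((53 − 50) / 25) × 5 = 76.6000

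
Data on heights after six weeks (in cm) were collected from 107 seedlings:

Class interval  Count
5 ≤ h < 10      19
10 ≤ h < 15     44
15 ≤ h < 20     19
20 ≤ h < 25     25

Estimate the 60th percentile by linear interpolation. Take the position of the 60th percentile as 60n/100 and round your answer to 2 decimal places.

15.32

Cumulative frequencies: 19, 63, 82, 107
n = 107; position = 60n/100 = 64.2.
This falls in the class 15 ≤ h < 20: L = 15, F = 63, f = 19, h = 5.
60th percentile ≈ 15 + ((64.2 − 63) / 19) × 5 = 15.3158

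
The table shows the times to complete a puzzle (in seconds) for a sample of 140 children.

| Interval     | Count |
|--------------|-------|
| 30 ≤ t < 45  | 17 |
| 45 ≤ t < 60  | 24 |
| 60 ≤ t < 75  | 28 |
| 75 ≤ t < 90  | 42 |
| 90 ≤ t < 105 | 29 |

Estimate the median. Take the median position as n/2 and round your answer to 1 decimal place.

Cumulative frequencies: 17, 41, 69, 111, 140
n = 140; position = n/2 = 70.
This falls in the class 75 ≤ t < 90: L = 75, F = 69, f = 42, h = 15.
Median ≈ 75 + ((70 − 69) / 42) × 15 = 75.3571

75.4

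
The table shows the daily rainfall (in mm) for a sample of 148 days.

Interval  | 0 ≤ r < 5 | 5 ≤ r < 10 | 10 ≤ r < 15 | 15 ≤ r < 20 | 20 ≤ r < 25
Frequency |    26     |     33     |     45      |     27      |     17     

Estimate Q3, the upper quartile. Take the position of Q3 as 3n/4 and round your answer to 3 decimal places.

16.296

Cumulative frequencies: 26, 59, 104, 131, 148
n = 148; position = 3n/4 = 111.
This falls in the class 15 ≤ r < 20: L = 15, F = 104, f = 27, h = 5.
Upper quartile ≈ 15 + ((111 − 104) / 27) × 5 = 16.2963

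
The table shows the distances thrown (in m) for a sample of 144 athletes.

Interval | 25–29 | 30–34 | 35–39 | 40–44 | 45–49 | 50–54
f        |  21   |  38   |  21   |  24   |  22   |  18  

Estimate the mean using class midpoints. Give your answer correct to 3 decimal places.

38.458

Midpoints: 27, 32, 37, 42, 47, 52
Σfm = 21×27 + 38×32 + 21×37 + 24×42 + 22×47 + 18×52 = 5538
n = Σf = 144
Mean = 5538 / 144 = 38.4583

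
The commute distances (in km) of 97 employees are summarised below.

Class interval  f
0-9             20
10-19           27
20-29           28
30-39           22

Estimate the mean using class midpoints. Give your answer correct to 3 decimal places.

19.861

Midpoints: 4.5, 14.5, 24.5, 34.5
Σfm = 20×4.5 + 27×14.5 + 28×24.5 + 22×34.5 = 1926.5
n = Σf = 97
Mean = 1926.5 / 97 = 19.8608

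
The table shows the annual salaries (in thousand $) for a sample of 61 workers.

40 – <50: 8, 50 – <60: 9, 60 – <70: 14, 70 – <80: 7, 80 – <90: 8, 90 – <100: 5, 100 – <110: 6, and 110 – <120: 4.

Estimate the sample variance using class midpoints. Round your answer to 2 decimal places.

446.23

Midpoints: 45, 55, 65, 75, 85, 95, 105, 115
n = 61, Σfm = 4535, mean = 74.3443
Σfm² = 363925
Σf(m − x̄)² = Σfm² − (Σfm)²/n = 363925 − 4535²/61 = 26773.7705
Sample variance = 26773.7705 / 60 = 446.2295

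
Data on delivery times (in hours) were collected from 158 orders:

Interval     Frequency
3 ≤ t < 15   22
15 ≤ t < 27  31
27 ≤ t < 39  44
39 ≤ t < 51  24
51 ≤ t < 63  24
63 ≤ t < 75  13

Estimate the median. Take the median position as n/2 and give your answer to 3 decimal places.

34.091

Cumulative frequencies: 22, 53, 97, 121, 145, 158
n = 158; position = n/2 = 79.
This falls in the class 27 ≤ t < 39: L = 27, F = 53, f = 44, h = 12.
Median ≈ 27 + ((79 − 53) / 44) × 12 = 34.0909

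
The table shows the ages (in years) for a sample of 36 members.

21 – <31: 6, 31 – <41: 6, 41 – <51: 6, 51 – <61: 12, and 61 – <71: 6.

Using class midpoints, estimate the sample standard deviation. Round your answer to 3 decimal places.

Midpoints: 26, 36, 46, 56, 66
n = 36, Σfm = 1716, mean = 47.6667
Σfm² = 88296
Σf(m − x̄)² = Σfm² − (Σfm)²/n = 88296 − 1716²/36 = 6500.0000
Sample variance = 6500.0000 / 35 = 185.7143
Standard deviation = √185.7143 = 13.6277

13.628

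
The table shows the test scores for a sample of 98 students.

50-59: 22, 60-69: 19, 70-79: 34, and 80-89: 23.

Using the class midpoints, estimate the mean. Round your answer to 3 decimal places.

70.418

Midpoints: 54.5, 64.5, 74.5, 84.5
Σfm = 22×54.5 + 19×64.5 + 34×74.5 + 23×84.5 = 6901
n = Σf = 98
Mean = 6901 / 98 = 70.4184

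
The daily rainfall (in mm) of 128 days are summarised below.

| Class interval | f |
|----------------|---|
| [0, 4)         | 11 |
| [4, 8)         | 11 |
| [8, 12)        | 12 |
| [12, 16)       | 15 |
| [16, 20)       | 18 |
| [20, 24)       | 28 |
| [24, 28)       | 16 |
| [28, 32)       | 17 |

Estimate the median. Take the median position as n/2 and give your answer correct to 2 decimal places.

Cumulative frequencies: 11, 22, 34, 49, 67, 95, 111, 128
n = 128; position = n/2 = 64.
This falls in the class [16, 20): L = 16, F = 49, f = 18, h = 4.
Median ≈ 16 + ((64 − 49) / 18) × 4 = 19.3333

19.33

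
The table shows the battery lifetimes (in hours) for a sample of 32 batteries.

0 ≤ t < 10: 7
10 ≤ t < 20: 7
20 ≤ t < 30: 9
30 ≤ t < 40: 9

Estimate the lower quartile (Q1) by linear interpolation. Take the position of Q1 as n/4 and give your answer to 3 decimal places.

Cumulative frequencies: 7, 14, 23, 32
n = 32; position = n/4 = 8.
This falls in the class 10 ≤ t < 20: L = 10, F = 7, f = 7, h = 10.
Lower quartile ≈ 10 + ((8 − 7) / 7) × 10 = 11.4286

11.429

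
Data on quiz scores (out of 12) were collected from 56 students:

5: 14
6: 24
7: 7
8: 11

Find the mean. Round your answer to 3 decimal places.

Values: 5, 6, 7, 8
Σfx = 14×5 + 24×6 + 7×7 + 11×8 = 351
n = Σf = 56
Mean = 351 / 56 = 6.2679

6.268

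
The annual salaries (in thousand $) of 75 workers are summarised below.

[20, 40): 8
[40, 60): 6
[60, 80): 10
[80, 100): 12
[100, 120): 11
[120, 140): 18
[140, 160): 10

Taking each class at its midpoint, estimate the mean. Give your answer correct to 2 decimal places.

98.27

Midpoints: 30, 50, 70, 90, 110, 130, 150
Σfm = 8×30 + 6×50 + 10×70 + 12×90 + 11×110 + 18×130 + 10×150 = 7370
n = Σf = 75
Mean = 7370 / 75 = 98.2667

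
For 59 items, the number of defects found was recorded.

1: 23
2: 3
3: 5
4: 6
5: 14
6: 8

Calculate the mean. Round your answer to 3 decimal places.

Values: 1, 2, 3, 4, 5, 6
Σfx = 23×1 + 3×2 + 5×3 + 6×4 + 14×5 + 8×6 = 186
n = Σf = 59
Mean = 186 / 59 = 3.1525

3.153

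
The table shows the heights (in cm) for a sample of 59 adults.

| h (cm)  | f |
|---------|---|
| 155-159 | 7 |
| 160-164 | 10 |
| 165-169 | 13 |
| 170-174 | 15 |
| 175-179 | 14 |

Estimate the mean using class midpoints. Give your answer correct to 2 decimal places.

168.61

Midpoints: 157, 162, 167, 172, 177
Σfm = 7×157 + 10×162 + 13×167 + 15×172 + 14×177 = 9948
n = Σf = 59
Mean = 9948 / 59 = 168.6102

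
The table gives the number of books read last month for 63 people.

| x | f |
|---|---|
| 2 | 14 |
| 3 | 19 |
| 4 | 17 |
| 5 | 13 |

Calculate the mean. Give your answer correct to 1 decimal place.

Values: 2, 3, 4, 5
Σfx = 14×2 + 19×3 + 17×4 + 13×5 = 218
n = Σf = 63
Mean = 218 / 63 = 3.4603

3.5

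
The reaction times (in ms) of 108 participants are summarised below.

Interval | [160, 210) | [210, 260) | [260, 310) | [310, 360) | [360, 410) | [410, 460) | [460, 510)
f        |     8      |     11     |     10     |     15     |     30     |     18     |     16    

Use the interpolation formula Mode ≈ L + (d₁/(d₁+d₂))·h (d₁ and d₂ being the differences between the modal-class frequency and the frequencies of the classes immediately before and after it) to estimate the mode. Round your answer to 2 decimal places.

Modal class: [360, 410) (highest frequency 30).
d₁ = 30 − 15 = 15, d₂ = 30 − 18 = 12
Mode ≈ 360 + (15/(15+12)) × 50 = 360 + 27.7778 = 387.7778

387.78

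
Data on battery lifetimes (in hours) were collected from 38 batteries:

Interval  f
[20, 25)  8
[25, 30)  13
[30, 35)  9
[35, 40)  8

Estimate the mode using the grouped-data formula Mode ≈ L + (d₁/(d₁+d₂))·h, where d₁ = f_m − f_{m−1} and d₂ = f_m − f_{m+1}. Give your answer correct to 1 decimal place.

27.8

Modal class: [25, 30) (highest frequency 13).
d₁ = 13 − 8 = 5, d₂ = 13 − 9 = 4
Mode ≈ 25 + (5/(5+4)) × 5 = 25 + 2.7778 = 27.7778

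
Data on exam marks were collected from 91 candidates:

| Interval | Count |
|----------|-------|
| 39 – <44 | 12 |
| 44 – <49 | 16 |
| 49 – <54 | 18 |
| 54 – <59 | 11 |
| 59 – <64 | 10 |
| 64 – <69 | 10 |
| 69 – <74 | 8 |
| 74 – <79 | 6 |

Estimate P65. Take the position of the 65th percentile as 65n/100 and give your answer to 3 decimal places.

60.075

Cumulative frequencies: 12, 28, 46, 57, 67, 77, 85, 91
n = 91; position = 65n/100 = 59.15.
This falls in the class 59 – <64: L = 59, F = 57, f = 10, h = 5.
65th percentile ≈ 59 + ((59.15 − 57) / 10) × 5 = 60.0750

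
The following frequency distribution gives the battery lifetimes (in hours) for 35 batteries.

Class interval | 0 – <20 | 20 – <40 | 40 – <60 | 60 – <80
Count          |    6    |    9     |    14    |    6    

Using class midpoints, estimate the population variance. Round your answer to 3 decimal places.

372.245

Midpoints: 10, 30, 50, 70
n = 35, Σfm = 1450, mean = 41.4286
Σfm² = 73100
Σf(m − x̄)² = Σfm² − (Σfm)²/n = 73100 − 1450²/35 = 13028.5714
Population variance = 13028.5714 / 35 = 372.2449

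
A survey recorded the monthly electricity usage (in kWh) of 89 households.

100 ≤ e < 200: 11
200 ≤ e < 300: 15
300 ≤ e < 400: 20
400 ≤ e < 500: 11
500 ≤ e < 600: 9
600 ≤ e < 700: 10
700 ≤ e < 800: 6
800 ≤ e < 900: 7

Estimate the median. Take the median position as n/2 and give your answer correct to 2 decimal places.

392.50

Cumulative frequencies: 11, 26, 46, 57, 66, 76, 82, 89
n = 89; position = n/2 = 44.5.
This falls in the class 300 ≤ e < 400: L = 300, F = 26, f = 20, h = 100.
Median ≈ 300 + ((44.5 − 26) / 20) × 100 = 392.5000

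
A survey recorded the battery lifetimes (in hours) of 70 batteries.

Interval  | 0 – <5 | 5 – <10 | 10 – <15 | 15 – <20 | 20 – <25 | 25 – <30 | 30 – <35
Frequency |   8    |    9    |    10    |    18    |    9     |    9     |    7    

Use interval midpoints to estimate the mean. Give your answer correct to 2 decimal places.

17.21

Midpoints: 2.5, 7.5, 12.5, 17.5, 22.5, 27.5, 32.5
Σfm = 8×2.5 + 9×7.5 + 10×12.5 + 18×17.5 + 9×22.5 + 9×27.5 + 7×32.5 = 1205
n = Σf = 70
Mean = 1205 / 70 = 17.2143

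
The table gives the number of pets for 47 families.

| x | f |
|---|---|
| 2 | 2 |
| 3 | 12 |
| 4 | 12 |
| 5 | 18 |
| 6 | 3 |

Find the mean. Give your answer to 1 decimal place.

Values: 2, 3, 4, 5, 6
Σfx = 2×2 + 12×3 + 12×4 + 18×5 + 3×6 = 196
n = Σf = 47
Mean = 196 / 47 = 4.1702

4.2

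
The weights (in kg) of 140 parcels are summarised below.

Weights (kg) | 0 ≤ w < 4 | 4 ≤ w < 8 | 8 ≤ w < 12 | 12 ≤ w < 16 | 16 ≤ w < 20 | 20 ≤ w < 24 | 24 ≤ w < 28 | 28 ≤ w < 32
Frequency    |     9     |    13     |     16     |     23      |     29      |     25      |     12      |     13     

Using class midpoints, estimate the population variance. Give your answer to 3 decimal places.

Midpoints: 2, 6, 10, 14, 18, 22, 26, 30
n = 140, Σfm = 2352, mean = 16.8000
Σfm² = 47920
Σf(m − x̄)² = Σfm² − (Σfm)²/n = 47920 − 2352²/140 = 8406.4000
Population variance = 8406.4000 / 140 = 60.0457

60.046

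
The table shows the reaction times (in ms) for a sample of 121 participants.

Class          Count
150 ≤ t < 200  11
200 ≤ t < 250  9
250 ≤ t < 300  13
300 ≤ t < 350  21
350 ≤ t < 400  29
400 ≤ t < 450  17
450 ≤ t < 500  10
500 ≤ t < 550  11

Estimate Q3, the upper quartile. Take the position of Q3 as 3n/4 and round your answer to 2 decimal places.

422.79

Cumulative frequencies: 11, 20, 33, 54, 83, 100, 110, 121
n = 121; position = 3n/4 = 90.75.
This falls in the class 400 ≤ t < 450: L = 400, F = 83, f = 17, h = 50.
Upper quartile ≈ 400 + ((90.75 − 83) / 17) × 50 = 422.7941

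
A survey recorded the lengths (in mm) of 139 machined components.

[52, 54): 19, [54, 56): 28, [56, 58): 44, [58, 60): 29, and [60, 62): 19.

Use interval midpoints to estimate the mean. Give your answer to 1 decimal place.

Midpoints: 53, 55, 57, 59, 61
Σfm = 19×53 + 28×55 + 44×57 + 29×59 + 19×61 = 7925
n = Σf = 139
Mean = 7925 / 139 = 57.0144

57.0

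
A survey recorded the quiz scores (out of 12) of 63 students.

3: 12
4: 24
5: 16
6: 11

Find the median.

Cumulative frequencies: 12, 36, 52, 63
n = 63, so the median is the value in position (n+1)/2 = 32.
Position 32 falls at value 4.

4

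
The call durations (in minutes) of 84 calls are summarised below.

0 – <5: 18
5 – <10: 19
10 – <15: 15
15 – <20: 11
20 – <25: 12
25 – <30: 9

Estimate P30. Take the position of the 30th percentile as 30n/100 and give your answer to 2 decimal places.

6.89

Cumulative frequencies: 18, 37, 52, 63, 75, 84
n = 84; position = 30n/100 = 25.2.
This falls in the class 5 – <10: L = 5, F = 18, f = 19, h = 5.
30th percentile ≈ 5 + ((25.2 − 18) / 19) × 5 = 6.8947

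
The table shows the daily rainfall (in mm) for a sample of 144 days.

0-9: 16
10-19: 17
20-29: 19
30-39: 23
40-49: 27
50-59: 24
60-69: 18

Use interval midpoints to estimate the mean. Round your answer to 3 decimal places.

Midpoints: 4.5, 14.5, 24.5, 34.5, 44.5, 54.5, 64.5
Σfm = 16×4.5 + 17×14.5 + 19×24.5 + 23×34.5 + 27×44.5 + 24×54.5 + 18×64.5 = 5248
n = Σf = 144
Mean = 5248 / 144 = 36.4444

36.444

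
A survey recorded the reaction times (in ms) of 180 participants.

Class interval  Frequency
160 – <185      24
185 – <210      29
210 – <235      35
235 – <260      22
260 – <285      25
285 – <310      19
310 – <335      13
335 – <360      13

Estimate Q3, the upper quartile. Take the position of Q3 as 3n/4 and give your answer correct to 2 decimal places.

285.00

Cumulative frequencies: 24, 53, 88, 110, 135, 154, 167, 180
n = 180; position = 3n/4 = 135.
This falls in the class 260 – <285: L = 260, F = 110, f = 25, h = 25.
Upper quartile ≈ 260 + ((135 − 110) / 25) × 25 = 285.0000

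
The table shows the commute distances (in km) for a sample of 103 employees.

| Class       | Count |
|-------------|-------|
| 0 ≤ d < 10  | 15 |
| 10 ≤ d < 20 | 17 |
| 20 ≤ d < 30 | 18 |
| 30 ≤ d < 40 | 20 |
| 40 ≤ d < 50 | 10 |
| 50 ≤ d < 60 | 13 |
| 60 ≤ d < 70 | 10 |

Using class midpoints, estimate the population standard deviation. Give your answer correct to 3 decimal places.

Midpoints: 5, 15, 25, 35, 45, 55, 65
n = 103, Σfm = 3295, mean = 31.9903
Σfm² = 141775
Σf(m − x̄)² = Σfm² − (Σfm)²/n = 141775 − 3295²/103 = 36366.9903
Population variance = 36366.9903 / 103 = 353.0776
Standard deviation = √353.0776 = 18.7904

18.790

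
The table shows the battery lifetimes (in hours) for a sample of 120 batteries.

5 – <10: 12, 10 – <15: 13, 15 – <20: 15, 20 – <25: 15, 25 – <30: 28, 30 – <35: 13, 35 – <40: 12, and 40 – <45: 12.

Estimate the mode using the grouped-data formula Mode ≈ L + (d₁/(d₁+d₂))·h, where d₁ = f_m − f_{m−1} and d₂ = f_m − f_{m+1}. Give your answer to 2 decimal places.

Modal class: 25 – <30 (highest frequency 28).
d₁ = 28 − 15 = 13, d₂ = 28 − 13 = 15
Mode ≈ 25 + (13/(13+15)) × 5 = 25 + 2.3214 = 27.3214

27.32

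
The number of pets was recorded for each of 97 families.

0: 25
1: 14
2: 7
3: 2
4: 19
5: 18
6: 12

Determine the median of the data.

Cumulative frequencies: 25, 39, 46, 48, 67, 85, 97
n = 97, so the median is the value in position (n+1)/2 = 49.
Position 49 falls at value 4.

4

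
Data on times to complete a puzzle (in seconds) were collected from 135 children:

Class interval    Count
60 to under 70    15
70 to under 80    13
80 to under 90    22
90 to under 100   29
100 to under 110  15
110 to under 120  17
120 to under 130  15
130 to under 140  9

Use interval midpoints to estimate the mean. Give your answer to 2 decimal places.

Midpoints: 65, 75, 85, 95, 105, 115, 125, 135
Σfm = 15×65 + 13×75 + 22×85 + 29×95 + 15×105 + 17×115 + 15×125 + 9×135 = 13195
n = Σf = 135
Mean = 13195 / 135 = 97.7407

97.74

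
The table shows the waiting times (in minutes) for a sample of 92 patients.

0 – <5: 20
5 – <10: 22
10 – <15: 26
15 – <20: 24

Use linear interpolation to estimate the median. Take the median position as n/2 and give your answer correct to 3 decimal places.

10.769

Cumulative frequencies: 20, 42, 68, 92
n = 92; position = n/2 = 46.
This falls in the class 10 – <15: L = 10, F = 42, f = 26, h = 5.
Median ≈ 10 + ((46 − 42) / 26) × 5 = 10.7692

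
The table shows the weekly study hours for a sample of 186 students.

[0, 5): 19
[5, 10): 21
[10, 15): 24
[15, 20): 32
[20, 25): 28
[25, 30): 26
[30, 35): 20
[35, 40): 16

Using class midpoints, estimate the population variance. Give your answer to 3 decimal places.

109.103

Midpoints: 2.5, 7.5, 12.5, 17.5, 22.5, 27.5, 32.5, 37.5
n = 186, Σfm = 3660, mean = 19.6774
Σfm² = 92312.5
Σf(m − x̄)² = Σfm² − (Σfm)²/n = 92312.5 − 3660²/186 = 20293.1452
Population variance = 20293.1452 / 186 = 109.1029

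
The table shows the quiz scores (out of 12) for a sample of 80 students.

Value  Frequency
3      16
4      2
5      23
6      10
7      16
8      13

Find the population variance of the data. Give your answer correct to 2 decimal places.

2.87

Values: 3, 4, 5, 6, 7, 8
n = 80, Σfx = 447, mean = 5.5875
Σfx² = 2727
Σf(x − x̄)² = Σfx² − (Σfx)²/n = 2727 − 447²/80 = 229.3875
Population variance = 229.3875 / 80 = 2.8673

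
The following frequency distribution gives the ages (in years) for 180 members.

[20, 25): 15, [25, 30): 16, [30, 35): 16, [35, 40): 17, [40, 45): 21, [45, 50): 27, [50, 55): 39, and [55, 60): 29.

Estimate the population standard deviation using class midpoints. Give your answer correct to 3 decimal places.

Midpoints: 22.5, 27.5, 32.5, 37.5, 42.5, 47.5, 52.5, 57.5
n = 180, Σfm = 7825, mean = 43.4722
Σfm² = 362725
Σf(m − x̄)² = Σfm² − (Σfm)²/n = 362725 − 7825²/180 = 22554.8611
Population variance = 22554.8611 / 180 = 125.3048
Standard deviation = √125.3048 = 11.1940

11.194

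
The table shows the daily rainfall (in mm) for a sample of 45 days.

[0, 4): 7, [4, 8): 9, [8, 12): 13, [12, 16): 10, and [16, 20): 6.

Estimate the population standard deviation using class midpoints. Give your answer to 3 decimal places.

5.024

Midpoints: 2, 6, 10, 14, 18
n = 45, Σfm = 446, mean = 9.9111
Σfm² = 5556
Σf(m − x̄)² = Σfm² − (Σfm)²/n = 5556 − 446²/45 = 1135.6444
Population variance = 1135.6444 / 45 = 25.2365
Standard deviation = √25.2365 = 5.0236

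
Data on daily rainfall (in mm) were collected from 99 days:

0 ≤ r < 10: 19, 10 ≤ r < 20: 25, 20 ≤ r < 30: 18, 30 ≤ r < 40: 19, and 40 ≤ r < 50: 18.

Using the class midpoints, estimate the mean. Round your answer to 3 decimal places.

24.192

Midpoints: 5, 15, 25, 35, 45
Σfm = 19×5 + 25×15 + 18×25 + 19×35 + 18×45 = 2395
n = Σf = 99
Mean = 2395 / 99 = 24.1919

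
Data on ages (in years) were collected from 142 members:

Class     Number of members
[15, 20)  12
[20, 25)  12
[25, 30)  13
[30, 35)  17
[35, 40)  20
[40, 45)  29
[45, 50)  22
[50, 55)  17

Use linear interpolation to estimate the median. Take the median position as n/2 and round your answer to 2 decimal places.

39.25

Cumulative frequencies: 12, 24, 37, 54, 74, 103, 125, 142
n = 142; position = n/2 = 71.
This falls in the class [35, 40): L = 35, F = 54, f = 20, h = 5.
Median ≈ 35 + ((71 − 54) / 20) × 5 = 39.2500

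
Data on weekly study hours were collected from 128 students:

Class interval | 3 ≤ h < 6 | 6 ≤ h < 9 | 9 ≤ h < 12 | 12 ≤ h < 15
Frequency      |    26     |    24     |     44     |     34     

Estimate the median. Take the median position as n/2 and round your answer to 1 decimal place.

10.0

Cumulative frequencies: 26, 50, 94, 128
n = 128; position = n/2 = 64.
This falls in the class 9 ≤ h < 12: L = 9, F = 50, f = 44, h = 3.
Median ≈ 9 + ((64 − 50) / 44) × 3 = 9.9545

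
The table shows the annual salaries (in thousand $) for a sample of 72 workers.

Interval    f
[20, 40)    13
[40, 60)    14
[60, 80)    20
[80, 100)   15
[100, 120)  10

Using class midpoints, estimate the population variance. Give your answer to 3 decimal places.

Midpoints: 30, 50, 70, 90, 110
n = 72, Σfm = 4940, mean = 68.6111
Σfm² = 387200
Σf(m − x̄)² = Σfm² − (Σfm)²/n = 387200 − 4940²/72 = 48261.1111
Population variance = 48261.1111 / 72 = 670.2932

670.293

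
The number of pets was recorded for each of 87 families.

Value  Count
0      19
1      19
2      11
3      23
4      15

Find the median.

2

Cumulative frequencies: 19, 38, 49, 72, 87
n = 87, so the median is the value in position (n+1)/2 = 44.
Position 44 falls at value 2.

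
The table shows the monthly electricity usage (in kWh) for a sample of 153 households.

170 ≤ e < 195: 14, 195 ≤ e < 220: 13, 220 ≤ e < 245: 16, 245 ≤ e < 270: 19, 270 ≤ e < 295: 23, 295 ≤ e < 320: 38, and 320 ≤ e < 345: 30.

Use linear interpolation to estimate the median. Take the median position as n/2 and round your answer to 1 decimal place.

Cumulative frequencies: 14, 27, 43, 62, 85, 123, 153
n = 153; position = n/2 = 76.5.
This falls in the class 270 ≤ e < 295: L = 270, F = 62, f = 23, h = 25.
Median ≈ 270 + ((76.5 − 62) / 23) × 25 = 285.7609

285.8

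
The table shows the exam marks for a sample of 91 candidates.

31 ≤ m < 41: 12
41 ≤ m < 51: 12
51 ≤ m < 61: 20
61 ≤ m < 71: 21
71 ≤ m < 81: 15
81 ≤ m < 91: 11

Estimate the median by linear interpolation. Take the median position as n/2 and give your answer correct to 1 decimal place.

Cumulative frequencies: 12, 24, 44, 65, 80, 91
n = 91; position = n/2 = 45.5.
This falls in the class 61 ≤ m < 71: L = 61, F = 44, f = 21, h = 10.
Median ≈ 61 + ((45.5 − 44) / 21) × 10 = 61.7143

61.7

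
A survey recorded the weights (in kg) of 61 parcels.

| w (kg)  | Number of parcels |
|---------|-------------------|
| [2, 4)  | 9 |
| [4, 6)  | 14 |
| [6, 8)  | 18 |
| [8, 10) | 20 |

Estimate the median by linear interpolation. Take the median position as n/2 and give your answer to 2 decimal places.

Cumulative frequencies: 9, 23, 41, 61
n = 61; position = n/2 = 30.5.
This falls in the class [6, 8): L = 6, F = 23, f = 18, h = 2.
Median ≈ 6 + ((30.5 − 23) / 18) × 2 = 6.8333

6.83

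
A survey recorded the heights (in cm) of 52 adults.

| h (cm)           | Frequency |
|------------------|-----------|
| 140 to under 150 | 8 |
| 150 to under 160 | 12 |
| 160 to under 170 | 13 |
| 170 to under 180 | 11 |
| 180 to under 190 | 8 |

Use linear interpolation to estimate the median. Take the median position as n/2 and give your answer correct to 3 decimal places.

164.615

Cumulative frequencies: 8, 20, 33, 44, 52
n = 52; position = n/2 = 26.
This falls in the class 160 to under 170: L = 160, F = 20, f = 13, h = 10.
Median ≈ 160 + ((26 − 20) / 13) × 10 = 164.6154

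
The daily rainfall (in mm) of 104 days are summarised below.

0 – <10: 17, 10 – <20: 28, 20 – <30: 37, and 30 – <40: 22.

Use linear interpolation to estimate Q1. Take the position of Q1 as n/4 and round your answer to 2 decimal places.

13.21

Cumulative frequencies: 17, 45, 82, 104
n = 104; position = n/4 = 26.
This falls in the class 10 – <20: L = 10, F = 17, f = 28, h = 10.
Lower quartile ≈ 10 + ((26 − 17) / 28) × 10 = 13.2143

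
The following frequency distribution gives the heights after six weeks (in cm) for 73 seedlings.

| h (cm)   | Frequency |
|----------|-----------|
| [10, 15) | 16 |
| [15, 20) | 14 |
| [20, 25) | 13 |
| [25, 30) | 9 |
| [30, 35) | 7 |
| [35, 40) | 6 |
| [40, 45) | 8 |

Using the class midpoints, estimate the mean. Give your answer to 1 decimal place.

Midpoints: 12.5, 17.5, 22.5, 27.5, 32.5, 37.5, 42.5
Σfm = 16×12.5 + 14×17.5 + 13×22.5 + 9×27.5 + 7×32.5 + 6×37.5 + 8×42.5 = 1777.5
n = Σf = 73
Mean = 1777.5 / 73 = 24.3493

24.3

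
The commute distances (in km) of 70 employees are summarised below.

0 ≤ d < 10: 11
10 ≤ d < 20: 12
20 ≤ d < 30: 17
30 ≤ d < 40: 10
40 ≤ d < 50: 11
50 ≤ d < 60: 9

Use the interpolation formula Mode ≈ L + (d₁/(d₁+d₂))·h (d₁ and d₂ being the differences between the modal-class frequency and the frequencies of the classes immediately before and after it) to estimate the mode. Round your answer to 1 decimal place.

24.2

Modal class: 20 ≤ d < 30 (highest frequency 17).
d₁ = 17 − 12 = 5, d₂ = 17 − 10 = 7
Mode ≈ 20 + (5/(5+7)) × 10 = 20 + 4.1667 = 24.1667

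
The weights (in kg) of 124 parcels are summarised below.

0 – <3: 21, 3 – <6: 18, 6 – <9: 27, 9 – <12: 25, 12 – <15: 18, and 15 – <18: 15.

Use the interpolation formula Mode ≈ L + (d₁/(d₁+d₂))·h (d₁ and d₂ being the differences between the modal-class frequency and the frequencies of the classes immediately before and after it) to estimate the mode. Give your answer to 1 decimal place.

Modal class: 6 – <9 (highest frequency 27).
d₁ = 27 − 18 = 9, d₂ = 27 − 25 = 2
Mode ≈ 6 + (9/(9+2)) × 3 = 6 + 2.4545 = 8.4545

8.5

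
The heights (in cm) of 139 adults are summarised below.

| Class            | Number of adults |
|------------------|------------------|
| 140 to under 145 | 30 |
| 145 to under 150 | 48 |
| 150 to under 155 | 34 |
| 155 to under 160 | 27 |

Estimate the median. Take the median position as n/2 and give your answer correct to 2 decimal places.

Cumulative frequencies: 30, 78, 112, 139
n = 139; position = n/2 = 69.5.
This falls in the class 145 to under 150: L = 145, F = 30, f = 48, h = 5.
Median ≈ 145 + ((69.5 − 30) / 48) × 5 = 149.1146

149.11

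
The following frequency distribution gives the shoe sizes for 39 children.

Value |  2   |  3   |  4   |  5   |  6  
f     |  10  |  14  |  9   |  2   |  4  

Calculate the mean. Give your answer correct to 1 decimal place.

Values: 2, 3, 4, 5, 6
Σfx = 10×2 + 14×3 + 9×4 + 2×5 + 4×6 = 132
n = Σf = 39
Mean = 132 / 39 = 3.3846

3.4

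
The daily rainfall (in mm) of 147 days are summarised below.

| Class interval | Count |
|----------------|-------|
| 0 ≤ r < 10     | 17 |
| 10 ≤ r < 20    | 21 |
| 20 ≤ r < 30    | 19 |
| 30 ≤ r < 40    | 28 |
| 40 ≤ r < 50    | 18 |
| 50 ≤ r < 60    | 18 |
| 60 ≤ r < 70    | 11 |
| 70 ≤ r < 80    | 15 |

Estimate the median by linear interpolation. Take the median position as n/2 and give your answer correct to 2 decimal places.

35.89

Cumulative frequencies: 17, 38, 57, 85, 103, 121, 132, 147
n = 147; position = n/2 = 73.5.
This falls in the class 30 ≤ r < 40: L = 30, F = 57, f = 28, h = 10.
Median ≈ 30 + ((73.5 − 57) / 28) × 10 = 35.8929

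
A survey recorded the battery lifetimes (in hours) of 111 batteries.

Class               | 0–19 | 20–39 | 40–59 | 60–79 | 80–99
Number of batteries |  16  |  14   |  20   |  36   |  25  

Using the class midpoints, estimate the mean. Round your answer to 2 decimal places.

Midpoints: 9.5, 29.5, 49.5, 69.5, 89.5
Σfm = 16×9.5 + 14×29.5 + 20×49.5 + 36×69.5 + 25×89.5 = 6294.5
n = Σf = 111
Mean = 6294.5 / 111 = 56.7072

56.71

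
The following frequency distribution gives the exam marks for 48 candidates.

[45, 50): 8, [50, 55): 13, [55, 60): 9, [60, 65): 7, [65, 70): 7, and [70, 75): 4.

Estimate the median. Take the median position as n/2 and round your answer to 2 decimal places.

56.67

Cumulative frequencies: 8, 21, 30, 37, 44, 48
n = 48; position = n/2 = 24.
This falls in the class [55, 60): L = 55, F = 21, f = 9, h = 5.
Median ≈ 55 + ((24 − 21) / 9) × 5 = 56.6667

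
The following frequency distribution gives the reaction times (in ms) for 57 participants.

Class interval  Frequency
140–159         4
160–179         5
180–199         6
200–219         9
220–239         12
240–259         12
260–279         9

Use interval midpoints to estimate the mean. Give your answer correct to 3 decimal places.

221.781

Midpoints: 149.5, 169.5, 189.5, 209.5, 229.5, 249.5, 269.5
Σfm = 4×149.5 + 5×169.5 + 6×189.5 + 9×209.5 + 12×229.5 + 12×249.5 + 9×269.5 = 12641.5
n = Σf = 57
Mean = 12641.5 / 57 = 221.7807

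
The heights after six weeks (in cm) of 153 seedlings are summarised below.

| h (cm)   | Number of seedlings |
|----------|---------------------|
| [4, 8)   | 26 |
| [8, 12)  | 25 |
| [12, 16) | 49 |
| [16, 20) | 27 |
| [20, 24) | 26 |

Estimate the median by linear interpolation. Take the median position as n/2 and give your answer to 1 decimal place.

14.1

Cumulative frequencies: 26, 51, 100, 127, 153
n = 153; position = n/2 = 76.5.
This falls in the class [12, 16): L = 12, F = 51, f = 49, h = 4.
Median ≈ 12 + ((76.5 − 51) / 49) × 4 = 14.0816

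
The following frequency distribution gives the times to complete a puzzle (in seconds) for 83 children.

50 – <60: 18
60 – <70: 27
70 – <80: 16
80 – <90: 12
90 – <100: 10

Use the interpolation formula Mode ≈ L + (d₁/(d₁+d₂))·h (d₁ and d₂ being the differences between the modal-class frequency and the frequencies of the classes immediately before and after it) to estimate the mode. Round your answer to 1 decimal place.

Modal class: 60 – <70 (highest frequency 27).
d₁ = 27 − 18 = 9, d₂ = 27 − 16 = 11
Mode ≈ 60 + (9/(9+11)) × 10 = 60 + 4.5000 = 64.5000

64.5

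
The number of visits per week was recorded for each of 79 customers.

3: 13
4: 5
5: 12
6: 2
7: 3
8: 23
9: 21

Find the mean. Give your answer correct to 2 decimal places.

6.65

Values: 3, 4, 5, 6, 7, 8, 9
Σfx = 13×3 + 5×4 + 12×5 + 2×6 + 3×7 + 23×8 + 21×9 = 525
n = Σf = 79
Mean = 525 / 79 = 6.6456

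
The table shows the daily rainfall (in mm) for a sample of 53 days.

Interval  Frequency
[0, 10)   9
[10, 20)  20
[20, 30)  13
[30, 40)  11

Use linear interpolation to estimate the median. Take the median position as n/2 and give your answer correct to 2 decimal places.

18.75

Cumulative frequencies: 9, 29, 42, 53
n = 53; position = n/2 = 26.5.
This falls in the class [10, 20): L = 10, F = 9, f = 20, h = 10.
Median ≈ 10 + ((26.5 − 9) / 20) × 10 = 18.7500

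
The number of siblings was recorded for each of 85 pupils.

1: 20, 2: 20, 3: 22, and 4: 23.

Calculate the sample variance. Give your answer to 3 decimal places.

1.273

Values: 1, 2, 3, 4
n = 85, Σfx = 218, mean = 2.5647
Σfx² = 666
Σf(x − x̄)² = Σfx² − (Σfx)²/n = 666 − 218²/85 = 106.8941
Sample variance = 106.8941 / 84 = 1.2725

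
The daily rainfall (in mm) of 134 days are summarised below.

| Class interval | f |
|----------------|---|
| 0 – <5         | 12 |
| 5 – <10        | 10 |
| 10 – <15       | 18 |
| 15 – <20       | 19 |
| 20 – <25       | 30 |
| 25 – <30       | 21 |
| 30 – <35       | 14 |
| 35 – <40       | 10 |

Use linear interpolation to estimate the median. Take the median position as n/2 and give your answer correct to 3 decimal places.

21.333

Cumulative frequencies: 12, 22, 40, 59, 89, 110, 124, 134
n = 134; position = n/2 = 67.
This falls in the class 20 – <25: L = 20, F = 59, f = 30, h = 5.
Median ≈ 20 + ((67 − 59) / 30) × 5 = 21.3333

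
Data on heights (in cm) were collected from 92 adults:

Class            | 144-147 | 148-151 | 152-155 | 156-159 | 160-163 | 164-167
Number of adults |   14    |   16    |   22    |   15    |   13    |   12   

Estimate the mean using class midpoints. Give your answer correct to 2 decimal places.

154.93

Midpoints: 145.5, 149.5, 153.5, 157.5, 161.5, 165.5
Σfm = 14×145.5 + 16×149.5 + 22×153.5 + 15×157.5 + 13×161.5 + 12×165.5 = 14254
n = Σf = 92
Mean = 14254 / 92 = 154.9348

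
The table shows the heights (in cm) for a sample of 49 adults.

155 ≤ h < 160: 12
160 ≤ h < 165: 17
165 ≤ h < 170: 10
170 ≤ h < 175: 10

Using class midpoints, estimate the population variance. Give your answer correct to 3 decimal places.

Midpoints: 157.5, 162.5, 167.5, 172.5
n = 49, Σfm = 8052.5, mean = 164.3367
Σfm² = 1324706.25
Σf(m − x̄)² = Σfm² − (Σfm)²/n = 1324706.25 − 8052.5²/49 = 1384.6939
Population variance = 1384.6939 / 49 = 28.2591

28.259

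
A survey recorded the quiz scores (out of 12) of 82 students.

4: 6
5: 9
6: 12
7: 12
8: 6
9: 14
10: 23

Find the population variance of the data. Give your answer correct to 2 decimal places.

Values: 4, 5, 6, 7, 8, 9, 10
n = 82, Σfx = 629, mean = 7.6707
Σfx² = 5159
Σf(x − x̄)² = Σfx² − (Σfx)²/n = 5159 − 629²/82 = 334.1098
Population variance = 334.1098 / 82 = 4.0745

4.07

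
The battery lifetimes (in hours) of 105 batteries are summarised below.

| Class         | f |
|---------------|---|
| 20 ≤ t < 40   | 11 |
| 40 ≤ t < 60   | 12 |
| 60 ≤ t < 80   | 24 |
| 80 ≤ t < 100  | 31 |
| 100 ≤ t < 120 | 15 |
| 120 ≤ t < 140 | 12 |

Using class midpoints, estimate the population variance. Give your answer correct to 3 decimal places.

827.429

Midpoints: 30, 50, 70, 90, 110, 130
n = 105, Σfm = 8610, mean = 82.0000
Σfm² = 792900
Σf(m − x̄)² = Σfm² − (Σfm)²/n = 792900 − 8610²/105 = 86880.0000
Population variance = 86880.0000 / 105 = 827.4286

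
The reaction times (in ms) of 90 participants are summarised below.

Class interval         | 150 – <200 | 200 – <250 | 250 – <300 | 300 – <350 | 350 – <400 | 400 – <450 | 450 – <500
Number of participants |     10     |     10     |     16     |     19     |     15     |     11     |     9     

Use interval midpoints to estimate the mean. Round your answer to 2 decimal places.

323.89

Midpoints: 175, 225, 275, 325, 375, 425, 475
Σfm = 10×175 + 10×225 + 16×275 + 19×325 + 15×375 + 11×425 + 9×475 = 29150
n = Σf = 90
Mean = 29150 / 90 = 323.8889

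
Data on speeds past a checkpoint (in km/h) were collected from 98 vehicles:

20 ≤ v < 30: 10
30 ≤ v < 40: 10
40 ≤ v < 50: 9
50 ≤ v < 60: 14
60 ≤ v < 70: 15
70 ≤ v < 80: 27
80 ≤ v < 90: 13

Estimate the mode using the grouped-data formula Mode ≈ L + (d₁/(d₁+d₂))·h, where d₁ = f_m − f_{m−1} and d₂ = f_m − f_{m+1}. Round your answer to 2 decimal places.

74.62

Modal class: 70 ≤ v < 80 (highest frequency 27).
d₁ = 27 − 15 = 12, d₂ = 27 − 13 = 14
Mode ≈ 70 + (12/(12+14)) × 10 = 70 + 4.6154 = 74.6154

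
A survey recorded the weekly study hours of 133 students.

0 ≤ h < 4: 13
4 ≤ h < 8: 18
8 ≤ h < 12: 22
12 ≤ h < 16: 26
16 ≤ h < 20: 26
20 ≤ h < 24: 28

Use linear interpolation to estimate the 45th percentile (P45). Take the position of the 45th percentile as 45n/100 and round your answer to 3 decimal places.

Cumulative frequencies: 13, 31, 53, 79, 105, 133
n = 133; position = 45n/100 = 59.85.
This falls in the class 12 ≤ h < 16: L = 12, F = 53, f = 26, h = 4.
45th percentile ≈ 12 + ((59.85 − 53) / 26) × 4 = 13.0538

13.054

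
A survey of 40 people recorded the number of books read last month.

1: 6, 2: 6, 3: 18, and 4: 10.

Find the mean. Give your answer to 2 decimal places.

Values: 1, 2, 3, 4
Σfx = 6×1 + 6×2 + 18×3 + 10×4 = 112
n = Σf = 40
Mean = 112 / 40 = 2.8000

2.80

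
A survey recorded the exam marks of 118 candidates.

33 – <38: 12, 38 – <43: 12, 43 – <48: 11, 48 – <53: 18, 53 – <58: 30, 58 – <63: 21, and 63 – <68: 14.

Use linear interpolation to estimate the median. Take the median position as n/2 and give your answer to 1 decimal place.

54.0

Cumulative frequencies: 12, 24, 35, 53, 83, 104, 118
n = 118; position = n/2 = 59.
This falls in the class 53 – <58: L = 53, F = 53, f = 30, h = 5.
Median ≈ 53 + ((59 − 53) / 30) × 5 = 54.0000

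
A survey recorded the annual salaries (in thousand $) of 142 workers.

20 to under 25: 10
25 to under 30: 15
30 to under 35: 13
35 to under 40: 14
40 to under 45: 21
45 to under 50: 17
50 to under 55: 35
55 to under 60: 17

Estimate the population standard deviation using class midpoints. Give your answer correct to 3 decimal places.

10.859

Midpoints: 22.5, 27.5, 32.5, 37.5, 42.5, 47.5, 52.5, 57.5
n = 142, Σfm = 6100, mean = 42.9577
Σfm² = 278787.5
Σf(m − x̄)² = Σfm² − (Σfm)²/n = 278787.5 − 6100²/142 = 16745.2465
Population variance = 16745.2465 / 142 = 117.9243
Standard deviation = √117.9243 = 10.8593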